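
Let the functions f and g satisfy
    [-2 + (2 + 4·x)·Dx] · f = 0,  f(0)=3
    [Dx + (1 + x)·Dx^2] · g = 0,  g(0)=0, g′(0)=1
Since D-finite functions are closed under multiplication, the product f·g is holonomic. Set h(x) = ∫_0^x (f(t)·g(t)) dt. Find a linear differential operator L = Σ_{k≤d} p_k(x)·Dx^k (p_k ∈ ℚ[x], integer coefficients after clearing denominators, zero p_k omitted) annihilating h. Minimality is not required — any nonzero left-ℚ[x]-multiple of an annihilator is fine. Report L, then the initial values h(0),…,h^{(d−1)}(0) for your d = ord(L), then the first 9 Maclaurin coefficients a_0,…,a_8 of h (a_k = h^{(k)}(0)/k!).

f: a_k = 3, 3, -3/2, 3/2, -15/8, 21/8, -63/16, 99/16, -1287/128, …
g: a_k = 0, 1, -1/2, 1/3, -1/4, 1/5, -1/6, 1/7, -1/8, …
Sym-product of L_f,L_g gives L₀ (≤ ord 2).
h=∫h₀ ⇒ L = L₀·Dx.
L = (2 + x)·Dx + (-1 - 2·x)·Dx^2 + (1 + 5·x + 8·x^2 + 4·x^3)·Dx^3  (order 3).
h: a_k = 0, 0, 3/2, 1/2, -1/2, 1/2, -131/240, 363/560, -927/1120, …
ICs: h(0) = 0, h′(0) = 0, h′′(0) = 3.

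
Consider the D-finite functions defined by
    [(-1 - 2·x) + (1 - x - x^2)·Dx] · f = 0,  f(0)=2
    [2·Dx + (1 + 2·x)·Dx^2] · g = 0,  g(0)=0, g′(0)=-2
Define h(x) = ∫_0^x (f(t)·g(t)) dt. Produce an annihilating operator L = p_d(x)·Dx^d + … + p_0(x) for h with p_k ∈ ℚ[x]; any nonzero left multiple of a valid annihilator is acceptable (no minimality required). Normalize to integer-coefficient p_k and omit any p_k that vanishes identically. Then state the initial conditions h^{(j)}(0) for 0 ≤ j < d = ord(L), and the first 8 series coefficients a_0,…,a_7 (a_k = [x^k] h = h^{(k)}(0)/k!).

L = (4 + 8·x)·Dx + (10·x + 10·x^2)·Dx^2 + (-1 - x + 3·x^2 + 2·x^3)·Dx^3  (order 3).
h: a_k = 0, 0, -2, 0, -7/3, -4/15, -176/45, -52/105, …
ICs: h(0) = 0, h′(0) = 0, h′′(0) = -4.

f: a_k = 2, 2, 4, 6, 10, 16, 26, 42, …
g: a_k = 0, -2, 2, -8/3, 4, -32/5, 32/3, -128/7, …
Product ⇒ symmetric product L₀, ord ≤ 2.
h=∫h₀ ⇒ L = L₀·Dx.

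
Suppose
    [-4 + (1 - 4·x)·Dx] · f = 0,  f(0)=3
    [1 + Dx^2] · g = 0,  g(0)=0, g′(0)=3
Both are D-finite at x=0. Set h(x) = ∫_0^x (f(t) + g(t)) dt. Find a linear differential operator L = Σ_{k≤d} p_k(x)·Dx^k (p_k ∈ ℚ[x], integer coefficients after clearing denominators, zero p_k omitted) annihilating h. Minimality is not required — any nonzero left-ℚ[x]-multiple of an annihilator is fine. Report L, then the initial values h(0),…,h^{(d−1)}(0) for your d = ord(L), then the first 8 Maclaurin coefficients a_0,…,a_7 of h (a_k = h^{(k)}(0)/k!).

f: a_k = 3, 12, 48, 192, 768, 3072, 12288, 49152, …
g: a_k = 0, 3, 0, -1/2, 0, 1/40, 0, -1/1680, …
Sum ⇒ L₀ = lclm(L_f,L_g) in ℚ(x)⟨Dx⟩.
h=∫h₀ ⇒ L = L₀·Dx.
L = (388 - 32·x + 64·x^2)·Dx + (-33 + 140·x - 48·x^2 + 64·x^3)·Dx^2 + (388 - 32·x + 64·x^2)·Dx^3 + (-33 + 140·x - 48·x^2 + 64·x^3)·Dx^4  (order 4).
h: a_k = 0, 3, 15/2, 16, 383/8, 768/5, 122881/240, 12288/7, …
ICs: h(0) = 0, h′(0) = 3, h′′(0) = 15, h′′′(0) = 96.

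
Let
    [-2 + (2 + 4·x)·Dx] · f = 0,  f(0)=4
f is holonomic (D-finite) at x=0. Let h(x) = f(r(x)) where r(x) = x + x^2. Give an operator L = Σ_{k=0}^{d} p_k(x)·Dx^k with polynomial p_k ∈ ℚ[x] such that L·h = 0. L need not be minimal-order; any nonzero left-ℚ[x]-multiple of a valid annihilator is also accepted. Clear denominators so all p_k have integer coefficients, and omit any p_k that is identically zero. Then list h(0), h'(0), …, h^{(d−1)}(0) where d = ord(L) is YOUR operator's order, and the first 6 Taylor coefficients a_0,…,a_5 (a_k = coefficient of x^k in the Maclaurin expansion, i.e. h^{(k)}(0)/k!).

L = (-1 - 2·x) + (1 + 2·x + 2·x^2)·Dx  (order 1).
h: a_k = 4, 4, 2, -2, 3/2, -1/2, …
ICs: h(0) = 4.

f: a_k = 4, 4, -2, 2, -5/2, 7/2, …
f∘r: x↦r, Dx↦Dx/r' in L_f ⇒ L₀.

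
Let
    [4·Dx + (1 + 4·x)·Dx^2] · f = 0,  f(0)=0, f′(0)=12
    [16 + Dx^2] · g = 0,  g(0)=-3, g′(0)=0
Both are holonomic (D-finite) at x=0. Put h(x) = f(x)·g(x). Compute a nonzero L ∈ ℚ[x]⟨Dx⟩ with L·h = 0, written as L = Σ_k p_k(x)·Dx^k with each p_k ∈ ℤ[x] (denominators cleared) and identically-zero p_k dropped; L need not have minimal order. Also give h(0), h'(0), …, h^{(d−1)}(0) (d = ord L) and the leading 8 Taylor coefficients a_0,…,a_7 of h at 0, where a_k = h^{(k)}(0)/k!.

f: a_k = 0, 12, -24, 64, -192, 3072/5, -2048, 49152/7, …
g: a_k = -3, 0, 24, 0, -32, 0, 256/15, 0, …
h₀=f·g: eliminate ⇒ L₀, order ≤ 2·2.
L = (-768 + 6144·x + 77824·x^2 + 262144·x^3 + 262144·x^4) + (256 + 5120·x + 24576·x^2 + 32768·x^3)·Dx + (1280·x + 10752·x^2 + 32768·x^3 + 32768·x^4)·Dx^2 + (16 + 320·x + 1536·x^2 + 2048·x^3)·Dx^3 + (3 + 56·x + 368·x^2 + 1024·x^3 + 1024·x^4)·Dx^4  (order 4).
h: a_k = 0, -36, 72, 96, 0, -3456/5, 2304, -285696/35, …
ICs: h(0) = 0, h′(0) = -36, h′′(0) = 144, h′′′(0) = 576.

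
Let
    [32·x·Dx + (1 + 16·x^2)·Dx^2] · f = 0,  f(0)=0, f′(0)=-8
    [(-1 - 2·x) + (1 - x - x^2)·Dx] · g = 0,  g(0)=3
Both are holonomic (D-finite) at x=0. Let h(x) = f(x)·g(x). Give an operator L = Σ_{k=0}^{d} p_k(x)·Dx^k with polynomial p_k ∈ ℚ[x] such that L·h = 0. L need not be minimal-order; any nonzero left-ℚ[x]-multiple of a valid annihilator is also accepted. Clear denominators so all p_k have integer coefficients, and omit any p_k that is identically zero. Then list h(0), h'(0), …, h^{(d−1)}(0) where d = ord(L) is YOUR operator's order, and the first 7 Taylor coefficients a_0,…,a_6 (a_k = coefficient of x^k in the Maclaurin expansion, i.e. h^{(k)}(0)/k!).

L = (2 + 32·x + 96·x^2) + (2 - 28·x + 64·x^2 + 96·x^3)·Dx + (-1 + x - 15·x^2 + 16·x^3 + 16·x^4)·Dx^2  (order 2).
h: a_k = 0, -24, -24, 80, 56, -5464/5, -5184/5, …
ICs: h(0) = 0, h′(0) = -24.

f: a_k = 0, -8, 0, 128/3, 0, -2048/5, 0, …
g: a_k = 3, 3, 6, 9, 15, 24, 39, …
Sym-product of L_f,L_g gives L₀ (≤ ord 2).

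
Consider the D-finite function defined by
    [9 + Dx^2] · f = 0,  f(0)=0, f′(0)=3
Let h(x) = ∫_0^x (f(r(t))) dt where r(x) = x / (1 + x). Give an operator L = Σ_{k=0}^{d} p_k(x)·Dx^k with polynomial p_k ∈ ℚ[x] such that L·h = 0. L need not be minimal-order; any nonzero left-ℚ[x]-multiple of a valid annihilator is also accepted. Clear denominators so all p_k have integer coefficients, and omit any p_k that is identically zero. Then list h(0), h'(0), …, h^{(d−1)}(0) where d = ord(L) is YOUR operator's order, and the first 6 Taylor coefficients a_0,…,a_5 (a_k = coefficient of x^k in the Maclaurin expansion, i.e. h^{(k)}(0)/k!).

L = 9·Dx + (2 + 6·x + 6·x^2 + 2·x^3)·Dx^2 + (1 + 4·x + 6·x^2 + 4·x^3 + x^4)·Dx^3  (order 3).
h: a_k = 0, 0, 3/2, -1, -3/8, 21/10, …
ICs: h(0) = 0, h′(0) = 0, h′′(0) = 3.

f: a_k = 0, 3, 0, -9/2, 0, 81/40, …
Change of var in L_f (x↦r) gives L₀.
h=∫h₀ ⇒ L = L₀·Dx.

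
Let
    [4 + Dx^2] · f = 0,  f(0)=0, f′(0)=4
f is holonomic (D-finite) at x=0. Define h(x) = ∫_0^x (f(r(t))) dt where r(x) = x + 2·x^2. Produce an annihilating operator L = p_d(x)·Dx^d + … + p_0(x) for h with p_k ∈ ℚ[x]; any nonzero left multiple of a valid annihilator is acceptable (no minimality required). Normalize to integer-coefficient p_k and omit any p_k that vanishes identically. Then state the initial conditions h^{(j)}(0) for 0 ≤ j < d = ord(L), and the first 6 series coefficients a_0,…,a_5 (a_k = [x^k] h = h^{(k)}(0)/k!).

L = (4 + 48·x + 192·x^2 + 256·x^3)·Dx - 4·Dx^2 + (1 + 4·x)·Dx^3  (order 3).
h: a_k = 0, 0, 2, 8/3, -2/3, -16/5, …
ICs: h(0) = 0, h′(0) = 0, h′′(0) = 4.

f: a_k = 0, 4, 0, -8/3, 0, 8/15, …
h₀=f(r): pull back L_f along r ⇒ L₀.
h=∫h₀ ⇒ L = L₀·Dx.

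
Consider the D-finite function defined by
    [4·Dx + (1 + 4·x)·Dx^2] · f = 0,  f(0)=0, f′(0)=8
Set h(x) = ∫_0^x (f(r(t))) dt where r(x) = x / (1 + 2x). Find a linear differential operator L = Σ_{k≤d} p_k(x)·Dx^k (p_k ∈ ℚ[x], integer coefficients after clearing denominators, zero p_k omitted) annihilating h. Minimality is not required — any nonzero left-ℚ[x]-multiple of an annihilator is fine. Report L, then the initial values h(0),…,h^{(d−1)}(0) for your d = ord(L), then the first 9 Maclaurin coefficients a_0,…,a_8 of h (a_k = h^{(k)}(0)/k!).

f: a_k = 0, 8, -16, 128/3, -128, 2048/5, -4096/3, 32768/7, -16384, …
L₀ from L_f via x↦r, Dx↦r'^{-1}Dx.
h=∫₀ˣh₀: take L = L₀·Dx.
L = (8 + 24·x)·Dx^2 + (1 + 8·x + 12·x^2)·Dx^3  (order 3).
h: a_k = 0, 0, 4, -32/3, 104/3, -128, 7744/15, -6656/3, 69952/7, …
ICs: h(0) = 0, h′(0) = 0, h′′(0) = 8.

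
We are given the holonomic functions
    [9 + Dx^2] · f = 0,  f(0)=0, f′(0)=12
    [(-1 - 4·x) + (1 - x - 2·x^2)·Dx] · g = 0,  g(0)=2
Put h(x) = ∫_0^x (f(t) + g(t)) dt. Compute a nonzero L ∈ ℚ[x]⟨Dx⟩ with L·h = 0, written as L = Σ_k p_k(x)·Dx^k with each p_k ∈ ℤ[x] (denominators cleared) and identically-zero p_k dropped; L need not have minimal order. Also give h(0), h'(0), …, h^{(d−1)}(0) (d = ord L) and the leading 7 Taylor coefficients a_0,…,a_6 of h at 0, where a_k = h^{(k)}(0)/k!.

f: a_k = 0, 12, 0, -18, 0, 81/10, 0, …
g: a_k = 2, 2, 6, 10, 22, 42, 86, …
f+g: L₀ = lclm(L_f,L_g), ord ≤ 2+1.
h=∫h₀ ⇒ L = L₀·Dx.
L = (-117 - 486·x - 135·x^2 - 360·x^3 - 540·x^4 - 432·x^5)·Dx + (45 - 63·x - 81·x^2 + 153·x^3 + 18·x^4 - 324·x^5 - 216·x^6)·Dx^2 + (-13 - 54·x - 15·x^2 - 40·x^3 - 60·x^4 - 48·x^5)·Dx^3 + (5 - 7·x - 9·x^2 + 17·x^3 + 2·x^4 - 36·x^5 - 24·x^6)·Dx^4  (order 4).
h: a_k = 0, 2, 7, 2, -2, 22/5, 167/20, …
ICs: h(0) = 0, h′(0) = 2, h′′(0) = 14, h′′′(0) = 12.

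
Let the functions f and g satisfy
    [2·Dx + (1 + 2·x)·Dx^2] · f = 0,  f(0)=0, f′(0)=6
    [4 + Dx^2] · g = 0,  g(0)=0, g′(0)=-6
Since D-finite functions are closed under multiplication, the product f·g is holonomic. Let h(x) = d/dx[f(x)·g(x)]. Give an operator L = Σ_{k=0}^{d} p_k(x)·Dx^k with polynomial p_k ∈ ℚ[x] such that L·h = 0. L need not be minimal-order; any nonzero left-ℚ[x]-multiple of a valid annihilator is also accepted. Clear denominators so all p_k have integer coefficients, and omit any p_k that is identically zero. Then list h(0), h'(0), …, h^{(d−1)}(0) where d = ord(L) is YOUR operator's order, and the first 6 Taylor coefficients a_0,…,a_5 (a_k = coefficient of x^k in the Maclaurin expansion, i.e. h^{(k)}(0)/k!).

f: a_k = 0, 6, -6, 8, -12, 96/5, …
g: a_k = 0, -6, 0, 4, 0, -4/5, …
h₀=f·g: eliminate ⇒ L₀, order ≤ 2·2.
Derive L from L₀ (diff closure).
L = (-400 - 1408·x - 2688·x^2 + 1536·x^3 + 11008·x^4 + 12288·x^5 + 4096·x^6) + (-192 - 512·x + 640·x^2 + 3840·x^3 + 5120·x^4 + 2048·x^5)·Dx + (-112 - 352·x - 224·x^2 + 2304·x^3 + 6272·x^4 + 6144·x^5 + 2048·x^6)·Dx^2 + (-48 - 128·x + 160·x^2 + 960·x^3 + 1280·x^4 + 512·x^5)·Dx^3 + (-3 + 112·x^2 + 480·x^3 + 880·x^4 + 768·x^5 + 256·x^6)·Dx^4  (order 4).
h: a_k = 0, -72, 108, -96, 240, -528, …
ICs: h(0) = 0, h′(0) = -72, h′′(0) = 216, h′′′(0) = -576.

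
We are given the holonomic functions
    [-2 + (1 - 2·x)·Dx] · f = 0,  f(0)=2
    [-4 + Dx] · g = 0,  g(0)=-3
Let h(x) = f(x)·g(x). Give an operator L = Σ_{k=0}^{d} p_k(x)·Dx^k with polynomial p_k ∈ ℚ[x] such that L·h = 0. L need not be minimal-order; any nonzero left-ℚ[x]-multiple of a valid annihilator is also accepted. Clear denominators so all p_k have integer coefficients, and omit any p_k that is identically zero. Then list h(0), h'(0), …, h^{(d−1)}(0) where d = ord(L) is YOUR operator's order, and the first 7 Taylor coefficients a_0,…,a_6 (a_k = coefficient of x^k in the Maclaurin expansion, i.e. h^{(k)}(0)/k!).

f: a_k = 2, 4, 8, 16, 32, 64, 128, …
g: a_k = -3, -12, -24, -32, -32, -128/5, -256/15, …
Product ⇒ symmetric product L₀, ord ≤ 1.
L = (6 - 8·x) + (-1 + 2·x)·Dx  (order 1).
h: a_k = -6, -36, -120, -304, -672, -6976/5, -42368/15, …
ICs: h(0) = -6.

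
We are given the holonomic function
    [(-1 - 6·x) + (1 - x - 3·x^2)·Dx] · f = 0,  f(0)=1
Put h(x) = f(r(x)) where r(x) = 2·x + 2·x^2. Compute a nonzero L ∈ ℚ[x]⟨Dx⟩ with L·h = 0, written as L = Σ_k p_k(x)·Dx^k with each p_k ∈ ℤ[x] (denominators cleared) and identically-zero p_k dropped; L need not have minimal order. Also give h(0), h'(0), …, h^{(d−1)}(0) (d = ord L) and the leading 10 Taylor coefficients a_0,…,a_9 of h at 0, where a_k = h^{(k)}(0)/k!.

f: a_k = 1, 1, 4, 7, 19, 40, 97, 217, 508, 1159, …
f∘r: x↦r, Dx↦Dx/r' in L_f ⇒ L₀.
L = (2 + 28·x + 72·x^2 + 48·x^3) + (-1 + 2·x + 14·x^2 + 24·x^3 + 12·x^4)·Dx  (order 1).
h: a_k = 1, 2, 18, 88, 488, 2664, 14488, 79040, 430704, 2347648, …
ICs: h(0) = 1.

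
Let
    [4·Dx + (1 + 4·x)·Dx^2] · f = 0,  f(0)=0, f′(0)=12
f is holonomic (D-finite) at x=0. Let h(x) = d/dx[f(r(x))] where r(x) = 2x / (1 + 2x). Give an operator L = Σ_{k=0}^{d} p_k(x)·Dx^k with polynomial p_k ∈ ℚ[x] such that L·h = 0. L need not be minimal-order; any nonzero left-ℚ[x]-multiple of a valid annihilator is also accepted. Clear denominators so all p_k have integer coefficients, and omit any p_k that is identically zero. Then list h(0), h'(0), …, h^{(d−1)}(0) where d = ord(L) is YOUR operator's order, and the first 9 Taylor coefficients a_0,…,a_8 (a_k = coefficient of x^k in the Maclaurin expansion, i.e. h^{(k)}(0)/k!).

L = (12 + 40·x) + (1 + 12·x + 20·x^2)·Dx  (order 1).
h: a_k = 24, -288, 2976, -29952, 299904, -2999808, 29999616, -299999232, 2999998464, …
ICs: h(0) = 24.

f: a_k = 0, 12, -24, 64, -192, 3072/5, -2048, 49152/7, -24576, …
f∘r: x↦r, Dx↦Dx/r' in L_f ⇒ L₀.
Differentiate: ansatz ord ≤ ord L₀ ⇒ L.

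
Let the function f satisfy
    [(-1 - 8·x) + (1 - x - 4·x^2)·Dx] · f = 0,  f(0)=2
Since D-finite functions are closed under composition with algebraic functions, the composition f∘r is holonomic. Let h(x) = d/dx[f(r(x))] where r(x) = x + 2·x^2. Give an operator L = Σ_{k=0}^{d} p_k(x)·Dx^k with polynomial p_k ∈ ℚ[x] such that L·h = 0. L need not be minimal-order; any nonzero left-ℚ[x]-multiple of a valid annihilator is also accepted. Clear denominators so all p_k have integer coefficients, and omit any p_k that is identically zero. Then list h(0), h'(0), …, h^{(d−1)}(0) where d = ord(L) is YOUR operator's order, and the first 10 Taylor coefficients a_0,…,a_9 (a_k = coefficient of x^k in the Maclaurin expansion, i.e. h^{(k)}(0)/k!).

f: a_k = 2, 2, 10, 18, 58, 130, 362, 882, 2330, 5858, …
L₀ from L_f via x↦r, Dx↦r'^{-1}Dx.
h=h₀': d/dx-closure on L₀ ⇒ L.
L = (14 + 20·x + 120·x^2 + 320·x^3 + 320·x^4) + (-1 - 3·x + 10·x^2 + 40·x^3 + 80·x^4 + 64·x^5)·Dx  (order 1).
h: a_k = 2, 28, 174, 824, 4050, 19188, 85974, 381808, 1669914, 7195820, …
ICs: h(0) = 2.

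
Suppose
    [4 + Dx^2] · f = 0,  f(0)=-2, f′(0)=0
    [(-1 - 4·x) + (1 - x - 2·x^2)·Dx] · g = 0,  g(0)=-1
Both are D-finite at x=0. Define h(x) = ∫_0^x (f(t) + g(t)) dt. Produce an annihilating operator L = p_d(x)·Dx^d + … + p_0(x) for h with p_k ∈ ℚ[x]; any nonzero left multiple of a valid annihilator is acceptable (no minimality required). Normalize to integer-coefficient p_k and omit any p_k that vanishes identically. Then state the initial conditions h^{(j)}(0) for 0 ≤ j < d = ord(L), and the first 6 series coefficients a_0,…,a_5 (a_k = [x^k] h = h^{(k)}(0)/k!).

L = (-68 - 304·x - 200·x^2 - 320·x^3 - 160·x^4 - 128·x^5)·Dx + (20 - 12·x - 24·x^2 - 8·x^3 - 48·x^4 - 96·x^5 - 64·x^6)·Dx^2 + (-17 - 76·x - 50·x^2 - 80·x^3 - 40·x^4 - 32·x^5)·Dx^3 + (5 - 3·x - 6·x^2 - 2·x^3 - 12·x^4 - 24·x^5 - 16·x^6)·Dx^4  (order 4).
h: a_k = 0, -3, -1/2, 1/3, -5/4, -37/15, …
ICs: h(0) = 0, h′(0) = -3, h′′(0) = -1, h′′′(0) = 2.

f: a_k = -2, 0, 4, 0, -4/3, 0, …
g: a_k = -1, -1, -3, -5, -11, -21, …
L₀ := lclm(L_f,L_g); ord L₀ ≤ 2+1.
h=∫₀ˣh₀: take L = L₀·Dx.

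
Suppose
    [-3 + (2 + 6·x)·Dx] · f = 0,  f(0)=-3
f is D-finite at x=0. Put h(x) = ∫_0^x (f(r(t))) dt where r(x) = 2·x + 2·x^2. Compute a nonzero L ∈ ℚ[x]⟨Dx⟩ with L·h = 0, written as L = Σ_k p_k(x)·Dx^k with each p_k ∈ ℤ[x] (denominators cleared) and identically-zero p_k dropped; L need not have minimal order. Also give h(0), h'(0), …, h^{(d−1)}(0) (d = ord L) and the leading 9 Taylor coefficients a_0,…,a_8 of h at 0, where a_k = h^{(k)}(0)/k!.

f: a_k = -3, -9/2, 27/8, -81/16, 1215/128, -5103/256, 45927/1024, -216513/2048, 8444007/32768, …
h₀=f(r): pull back L_f along r ⇒ L₀.
h=∫h₀ ⇒ L = L₀·Dx.
L = (-3 - 6·x)·Dx + (1 + 6·x + 6·x^2)·Dx^2  (order 2).
h: a_k = 0, -3, -9/2, 3/2, -27/8, 351/40, -405/16, 8829/112, -33291/128, …
ICs: h(0) = 0, h′(0) = -3.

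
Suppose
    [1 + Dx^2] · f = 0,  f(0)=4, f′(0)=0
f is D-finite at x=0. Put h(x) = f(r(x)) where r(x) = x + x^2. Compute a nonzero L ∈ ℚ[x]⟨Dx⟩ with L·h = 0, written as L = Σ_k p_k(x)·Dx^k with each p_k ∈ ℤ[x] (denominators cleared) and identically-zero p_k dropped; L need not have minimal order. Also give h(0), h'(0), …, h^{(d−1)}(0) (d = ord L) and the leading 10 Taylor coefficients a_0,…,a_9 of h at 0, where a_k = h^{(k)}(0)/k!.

L = (1 + 6·x + 12·x^2 + 8·x^3) - 2·Dx + (1 + 2·x)·Dx^2  (order 2).
h: a_k = 4, 0, -2, -4, -11/6, 2/3, 179/180, 19/30, 841/10080, -139/1260, …
ICs: h(0) = 4, h′(0) = 0.

f: a_k = 4, 0, -2, 0, 1/6, 0, -1/180, 0, 1/10080, 0, …
f∘r: x↦r, Dx↦Dx/r' in L_f ⇒ L₀.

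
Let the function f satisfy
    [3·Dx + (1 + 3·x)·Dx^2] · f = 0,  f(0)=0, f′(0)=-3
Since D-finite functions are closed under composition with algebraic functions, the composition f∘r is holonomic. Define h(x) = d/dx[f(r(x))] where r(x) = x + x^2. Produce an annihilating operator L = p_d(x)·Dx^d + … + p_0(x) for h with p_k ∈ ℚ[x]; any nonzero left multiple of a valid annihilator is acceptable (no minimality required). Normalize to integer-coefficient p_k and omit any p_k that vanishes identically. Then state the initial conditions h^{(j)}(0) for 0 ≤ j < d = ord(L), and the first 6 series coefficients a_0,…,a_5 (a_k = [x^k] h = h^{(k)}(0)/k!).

L = (1 + 6·x + 6·x^2) + (1 + 5·x + 9·x^2 + 6·x^3)·Dx  (order 1).
h: a_k = -3, 3, 0, -9, 27, -54, …
ICs: h(0) = -3.

f: a_k = 0, -3, 9/2, -9, 81/4, -243/5, …
Substitute x→r, Dx→(1/r')Dx; clear ⇒ L₀.
h=h₀': d/dx-closure on L₀ ⇒ L.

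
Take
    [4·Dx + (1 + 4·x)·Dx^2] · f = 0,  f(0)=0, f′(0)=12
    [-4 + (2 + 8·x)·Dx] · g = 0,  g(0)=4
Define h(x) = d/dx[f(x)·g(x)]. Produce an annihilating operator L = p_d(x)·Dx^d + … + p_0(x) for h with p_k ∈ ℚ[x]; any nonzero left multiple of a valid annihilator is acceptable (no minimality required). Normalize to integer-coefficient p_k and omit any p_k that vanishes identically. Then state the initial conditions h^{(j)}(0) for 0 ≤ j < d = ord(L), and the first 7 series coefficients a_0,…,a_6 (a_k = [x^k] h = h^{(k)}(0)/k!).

f: a_k = 0, 12, -24, 64, -192, 3072/5, -2048, …
g: a_k = 4, 8, -8, 16, -40, 112, -336, …
L₀ := L_f ⊗_s L_g (sym. prod.), ord ≤ 2.
Differentiate: ansatz ord ≤ ord L₀ ⇒ L.
L = 4 + (8 + 32·x)·Dx + (1 + 8·x + 16·x^2)·Dx^2  (order 2).
h: a_k = 48, 0, -96, 512, -2272, 47616/5, -194752/5, …
ICs: h(0) = 48, h′(0) = 0.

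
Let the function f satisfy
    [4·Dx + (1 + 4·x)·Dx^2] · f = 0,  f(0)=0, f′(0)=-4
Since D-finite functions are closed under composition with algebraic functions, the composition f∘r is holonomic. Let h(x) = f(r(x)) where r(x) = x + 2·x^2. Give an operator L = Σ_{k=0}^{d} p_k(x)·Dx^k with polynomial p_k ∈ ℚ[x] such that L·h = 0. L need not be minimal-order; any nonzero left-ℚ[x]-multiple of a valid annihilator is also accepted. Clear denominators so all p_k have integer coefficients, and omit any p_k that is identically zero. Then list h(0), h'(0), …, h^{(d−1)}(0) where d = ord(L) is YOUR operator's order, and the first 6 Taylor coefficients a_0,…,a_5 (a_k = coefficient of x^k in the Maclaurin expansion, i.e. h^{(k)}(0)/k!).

L = (16·x + 32·x^2)·Dx + (1 + 8·x + 24·x^2 + 32·x^3)·Dx^2  (order 2).
h: a_k = 0, -4, 0, 32/3, -32, 256/5, …
ICs: h(0) = 0, h′(0) = -4.

f: a_k = 0, -4, 8, -64/3, 64, -1024/5, …
f∘r: x↦r, Dx↦Dx/r' in L_f ⇒ L₀.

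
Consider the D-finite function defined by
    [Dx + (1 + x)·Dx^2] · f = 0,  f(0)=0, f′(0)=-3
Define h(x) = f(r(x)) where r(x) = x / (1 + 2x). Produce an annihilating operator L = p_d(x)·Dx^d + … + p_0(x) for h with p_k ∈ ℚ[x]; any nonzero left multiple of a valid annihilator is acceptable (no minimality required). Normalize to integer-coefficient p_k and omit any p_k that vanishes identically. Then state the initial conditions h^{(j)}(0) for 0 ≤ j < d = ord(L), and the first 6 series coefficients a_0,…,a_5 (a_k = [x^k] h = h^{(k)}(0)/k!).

f: a_k = 0, -3, 3/2, -1, 3/4, -3/5, …
f∘r: x↦r, Dx↦Dx/r' in L_f ⇒ L₀.
L = (5 + 12·x)·Dx + (1 + 5·x + 6·x^2)·Dx^2  (order 2).
h: a_k = 0, -3, 15/2, -19, 195/4, -633/5, …
ICs: h(0) = 0, h′(0) = -3.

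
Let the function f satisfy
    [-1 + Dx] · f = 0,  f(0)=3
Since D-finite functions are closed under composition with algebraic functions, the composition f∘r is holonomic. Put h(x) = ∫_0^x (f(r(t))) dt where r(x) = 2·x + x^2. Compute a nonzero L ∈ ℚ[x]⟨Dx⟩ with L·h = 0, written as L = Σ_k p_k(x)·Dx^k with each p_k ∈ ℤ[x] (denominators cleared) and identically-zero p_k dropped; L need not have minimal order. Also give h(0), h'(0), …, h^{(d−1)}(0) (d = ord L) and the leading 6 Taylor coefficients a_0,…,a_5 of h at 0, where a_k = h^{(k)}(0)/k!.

f: a_k = 3, 3, 3/2, 1/2, 1/8, 1/40, …
f∘r: x↦r, Dx↦Dx/r' in L_f ⇒ L₀.
h=∫₀ˣh₀: take L = L₀·Dx.
L = (-2 - 2·x)·Dx + Dx^2  (order 2).
h: a_k = 0, 3, 3, 3, 5/2, 19/10, …
ICs: h(0) = 0, h′(0) = 3.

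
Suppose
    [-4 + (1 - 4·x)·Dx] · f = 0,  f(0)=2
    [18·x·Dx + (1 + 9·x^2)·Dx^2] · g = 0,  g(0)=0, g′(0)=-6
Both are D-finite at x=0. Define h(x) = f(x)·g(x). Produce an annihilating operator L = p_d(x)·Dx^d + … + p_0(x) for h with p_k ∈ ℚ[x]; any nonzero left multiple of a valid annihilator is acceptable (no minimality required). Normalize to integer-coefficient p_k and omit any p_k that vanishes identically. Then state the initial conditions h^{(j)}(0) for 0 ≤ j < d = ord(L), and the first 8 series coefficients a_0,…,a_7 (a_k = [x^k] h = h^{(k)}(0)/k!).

L = 72·x + (8 - 18·x + 144·x^2)·Dx + (-1 + 4·x - 9·x^2 + 36·x^3)·Dx^2  (order 2).
h: a_k = 0, -12, -48, -156, -624, -13452/5, -53808/5, -1462884/35, …
ICs: h(0) = 0, h′(0) = -12.

f: a_k = 2, 8, 32, 128, 512, 2048, 8192, 32768, …
g: a_k = 0, -6, 0, 18, 0, -486/5, 0, 4374/7, …
h₀=f·g: eliminate ⇒ L₀, order ≤ 1·2.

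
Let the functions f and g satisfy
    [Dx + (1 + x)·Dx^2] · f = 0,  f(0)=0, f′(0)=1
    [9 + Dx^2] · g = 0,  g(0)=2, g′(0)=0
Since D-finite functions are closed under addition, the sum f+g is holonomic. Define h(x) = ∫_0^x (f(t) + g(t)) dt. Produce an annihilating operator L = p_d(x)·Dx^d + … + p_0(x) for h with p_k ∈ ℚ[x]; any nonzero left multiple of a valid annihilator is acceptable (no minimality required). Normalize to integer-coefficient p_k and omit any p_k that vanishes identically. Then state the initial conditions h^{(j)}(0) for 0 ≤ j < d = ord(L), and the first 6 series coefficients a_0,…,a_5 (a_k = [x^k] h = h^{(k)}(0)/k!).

L = (135 + 162·x + 81·x^2)·Dx^2 + (99 + 261·x + 243·x^2 + 81·x^3)·Dx^3 + (15 + 18·x + 9·x^2)·Dx^4 + (11 + 29·x + 27·x^2 + 9·x^3)·Dx^5  (order 5).
h: a_k = 0, 2, 1/2, -19/6, 1/12, 13/10, …
ICs: h(0) = 0, h′(0) = 2, h′′(0) = 1, h′′′(0) = -19, h′′′′(0) = 2.

f: a_k = 0, 1, -1/2, 1/3, -1/4, 1/5, …
g: a_k = 2, 0, -9, 0, 27/4, 0, …
h₀=f+g: left-lcm gives L₀, ord ≤ 4.
Integrate: L := L₀·Dx.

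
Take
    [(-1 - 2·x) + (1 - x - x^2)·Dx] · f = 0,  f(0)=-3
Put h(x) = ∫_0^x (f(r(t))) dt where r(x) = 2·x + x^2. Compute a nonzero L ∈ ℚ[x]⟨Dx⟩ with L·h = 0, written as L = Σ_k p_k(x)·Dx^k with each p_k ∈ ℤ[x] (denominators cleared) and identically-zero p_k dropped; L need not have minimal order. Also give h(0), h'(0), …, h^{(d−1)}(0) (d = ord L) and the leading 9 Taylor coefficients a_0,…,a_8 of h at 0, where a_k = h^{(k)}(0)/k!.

L = (2 + 10·x + 12·x^2 + 4·x^3)·Dx + (-1 + 2·x + 5·x^2 + 4·x^3 + x^4)·Dx^2  (order 2).
h: a_k = 0, -3, -3, -9, -24, -354/5, -217, -4785/7, -2199, …
ICs: h(0) = 0, h′(0) = -3.

f: a_k = -3, -3, -6, -9, -15, -24, -39, -63, -102, …
L₀ from L_f via x↦r, Dx↦r'^{-1}Dx.
h=∫₀ˣh₀: take L = L₀·Dx.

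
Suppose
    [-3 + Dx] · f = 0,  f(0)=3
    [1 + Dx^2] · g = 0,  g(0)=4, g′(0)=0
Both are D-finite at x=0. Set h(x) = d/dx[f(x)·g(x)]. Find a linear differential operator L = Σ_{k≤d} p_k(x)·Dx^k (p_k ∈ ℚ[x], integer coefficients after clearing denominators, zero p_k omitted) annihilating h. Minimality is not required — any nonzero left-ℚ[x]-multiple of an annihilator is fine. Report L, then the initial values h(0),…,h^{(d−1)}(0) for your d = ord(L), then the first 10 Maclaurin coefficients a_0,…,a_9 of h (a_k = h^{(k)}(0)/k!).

f: a_k = 3, 9, 27/2, 27/2, 81/8, 243/40, 243/80, 729/560, 2187/4480, 729/4480, …
g: a_k = 4, 0, -2, 0, 1/6, 0, -1/180, 0, 1/10080, 0, …
Sym-product of L_f,L_g gives L₀ (≤ ord 2).
h=h₀': d/dx-closure on L₀ ⇒ L.
L = 10 - 6·Dx + Dx^2  (order 2).
h: a_k = 36, 96, 108, 56, -6, -176/5, -166/5, -2108/105, -639/70, -3116/945, …
ICs: h(0) = 36, h′(0) = 96.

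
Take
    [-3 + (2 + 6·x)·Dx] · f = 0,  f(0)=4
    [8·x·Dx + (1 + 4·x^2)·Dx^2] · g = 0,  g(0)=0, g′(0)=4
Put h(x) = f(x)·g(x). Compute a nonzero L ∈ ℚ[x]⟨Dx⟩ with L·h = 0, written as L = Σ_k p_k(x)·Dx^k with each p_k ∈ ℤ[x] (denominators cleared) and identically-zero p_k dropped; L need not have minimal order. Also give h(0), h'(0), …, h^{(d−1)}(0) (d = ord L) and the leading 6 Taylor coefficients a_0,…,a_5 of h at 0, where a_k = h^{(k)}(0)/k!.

f: a_k = 4, 6, -9/2, 27/4, -405/32, 1701/64, …
g: a_k = 0, 4, 0, -16/3, 0, 64/5, …
Sym-product of L_f,L_g gives L₀ (≤ ord 2).
L = (27 - 48·x - 36·x^2) + (-12 - 4·x + 144·x^2 + 144·x^3)·Dx + (4 + 24·x + 52·x^2 + 96·x^3 + 144·x^4)·Dx^2  (order 2).
h: a_k = 0, 16, 24, -118/3, -5, 983/40, …
ICs: h(0) = 0, h′(0) = 16.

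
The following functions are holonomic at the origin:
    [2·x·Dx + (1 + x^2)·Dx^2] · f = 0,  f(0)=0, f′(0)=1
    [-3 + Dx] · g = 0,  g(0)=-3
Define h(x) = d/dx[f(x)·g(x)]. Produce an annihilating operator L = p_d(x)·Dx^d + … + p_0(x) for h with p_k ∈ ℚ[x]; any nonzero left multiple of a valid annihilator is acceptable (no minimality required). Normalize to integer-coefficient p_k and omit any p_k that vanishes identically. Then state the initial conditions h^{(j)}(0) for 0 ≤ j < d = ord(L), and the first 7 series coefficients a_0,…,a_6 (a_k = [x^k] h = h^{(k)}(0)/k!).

L = (21 - 36·x + 72·x^2 - 36·x^3 + 27·x^4) + (-16 + 18·x - 42·x^2 + 18·x^3 - 18·x^4)·Dx + (3 - 2·x + 6·x^2 - 2·x^3 + 3·x^4)·Dx^2  (order 2).
h: a_k = -3, -18, -75/2, -42, -249/8, -81/4, -1083/80, …
ICs: h(0) = -3, h′(0) = -18.

f: a_k = 0, 1, 0, -1/3, 0, 1/5, 0, …
g: a_k = -3, -9, -27/2, -27/2, -81/8, -243/40, -243/80, …
h₀=f·g: eliminate ⇒ L₀, order ≤ 2·1.
Differentiate: ansatz ord ≤ ord L₀ ⇒ L.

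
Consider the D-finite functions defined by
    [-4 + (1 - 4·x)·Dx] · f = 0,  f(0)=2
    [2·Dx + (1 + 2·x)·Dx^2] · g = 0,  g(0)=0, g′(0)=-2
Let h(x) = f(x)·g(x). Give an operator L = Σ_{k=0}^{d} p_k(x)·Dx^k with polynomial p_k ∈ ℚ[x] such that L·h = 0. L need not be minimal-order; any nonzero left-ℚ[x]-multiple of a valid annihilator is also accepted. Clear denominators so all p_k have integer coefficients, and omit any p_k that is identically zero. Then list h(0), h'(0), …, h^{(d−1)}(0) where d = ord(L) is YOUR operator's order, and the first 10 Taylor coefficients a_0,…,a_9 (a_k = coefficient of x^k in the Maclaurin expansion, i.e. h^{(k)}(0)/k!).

L = 8 + (6 + 24·x)·Dx + (-1 + 2·x + 8·x^2)·Dx^2  (order 2).
h: a_k = 0, -4, -12, -160/3, -616/3, -12512/15, -16576/5, -465408/35, -1859392/35, -66973952/315, …
ICs: h(0) = 0, h′(0) = -4.

f: a_k = 2, 8, 32, 128, 512, 2048, 8192, 32768, 131072, 524288, …
g: a_k = 0, -2, 2, -8/3, 4, -32/5, 32/3, -128/7, 32, -512/9, …
L₀ := L_f ⊗_s L_g (sym. prod.), ord ≤ 2.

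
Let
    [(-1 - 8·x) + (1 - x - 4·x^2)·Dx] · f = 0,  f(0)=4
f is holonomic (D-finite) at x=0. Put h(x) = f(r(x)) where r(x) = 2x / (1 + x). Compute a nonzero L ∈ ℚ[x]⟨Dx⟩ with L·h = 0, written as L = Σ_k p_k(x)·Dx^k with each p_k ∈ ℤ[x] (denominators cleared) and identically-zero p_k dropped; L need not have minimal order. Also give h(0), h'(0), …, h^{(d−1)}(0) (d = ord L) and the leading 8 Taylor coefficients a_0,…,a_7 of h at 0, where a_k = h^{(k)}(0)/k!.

f: a_k = 4, 4, 20, 36, 116, 260, 724, 1764, …
L₀ from L_f via x↦r, Dx↦r'^{-1}Dx.
L = (2 + 34·x) + (-1 - x + 17·x^2 + 17·x^3)·Dx  (order 1).
h: a_k = 4, 8, 72, 136, 1224, 2312, 20808, 39304, …
ICs: h(0) = 4.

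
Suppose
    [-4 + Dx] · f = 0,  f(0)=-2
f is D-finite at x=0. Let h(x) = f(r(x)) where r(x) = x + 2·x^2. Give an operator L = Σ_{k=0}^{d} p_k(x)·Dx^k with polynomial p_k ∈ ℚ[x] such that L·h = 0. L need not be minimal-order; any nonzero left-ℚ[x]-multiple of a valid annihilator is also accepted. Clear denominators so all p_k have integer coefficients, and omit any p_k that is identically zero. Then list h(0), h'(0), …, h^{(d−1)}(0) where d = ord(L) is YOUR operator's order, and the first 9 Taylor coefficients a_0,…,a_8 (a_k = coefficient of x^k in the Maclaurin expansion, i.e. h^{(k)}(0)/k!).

L = (-4 - 16·x) + Dx  (order 1).
h: a_k = -2, -8, -32, -256/3, -640/3, -6656/15, -38912/45, -475136/315, -782336/315, …
ICs: h(0) = -2.

f: a_k = -2, -8, -16, -64/3, -64/3, -256/15, -512/45, -2048/315, -1024/315, …
Substitute x→r, Dx→(1/r')Dx; clear ⇒ L₀.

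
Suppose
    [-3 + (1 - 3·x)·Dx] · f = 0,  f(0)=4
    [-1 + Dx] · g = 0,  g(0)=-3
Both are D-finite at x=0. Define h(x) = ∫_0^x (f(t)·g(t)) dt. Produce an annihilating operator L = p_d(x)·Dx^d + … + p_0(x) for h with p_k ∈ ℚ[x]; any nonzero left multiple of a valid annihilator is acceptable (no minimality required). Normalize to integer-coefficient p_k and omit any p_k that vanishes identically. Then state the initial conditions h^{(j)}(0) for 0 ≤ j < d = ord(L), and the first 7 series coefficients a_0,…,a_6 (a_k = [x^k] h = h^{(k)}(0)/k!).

L = (4 - 3·x)·Dx + (-1 + 3·x)·Dx^2  (order 2).
h: a_k = 0, -12, -24, -50, -113, -2713/10, -10174/15, …
ICs: h(0) = 0, h′(0) = -12.

f: a_k = 4, 12, 36, 108, 324, 972, 2916, …
g: a_k = -3, -3, -3/2, -1/2, -1/8, -1/40, -1/240, …
f·g: L₀ = L_f ⊗_s L_g, ord ≤ 1·1.
Integrate: L := L₀·Dx.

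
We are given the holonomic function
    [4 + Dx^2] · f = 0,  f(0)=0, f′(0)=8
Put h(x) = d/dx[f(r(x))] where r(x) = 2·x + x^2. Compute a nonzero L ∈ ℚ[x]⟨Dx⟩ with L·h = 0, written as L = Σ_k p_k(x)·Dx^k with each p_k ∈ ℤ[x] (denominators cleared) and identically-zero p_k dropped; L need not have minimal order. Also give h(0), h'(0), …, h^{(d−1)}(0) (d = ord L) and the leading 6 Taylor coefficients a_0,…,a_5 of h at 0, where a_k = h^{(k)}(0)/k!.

L = (19 + 64·x + 96·x^2 + 64·x^3 + 16·x^4) + (-3 - 3·x)·Dx + (1 + 2·x + x^2)·Dx^2  (order 2).
h: a_k = 16, 16, -128, -256, 32/3, 480, …
ICs: h(0) = 16, h′(0) = 16.

f: a_k = 0, 8, 0, -16/3, 0, 16/15, …
L₀ from L_f via x↦r, Dx↦r'^{-1}Dx.
Derive L from L₀ (diff closure).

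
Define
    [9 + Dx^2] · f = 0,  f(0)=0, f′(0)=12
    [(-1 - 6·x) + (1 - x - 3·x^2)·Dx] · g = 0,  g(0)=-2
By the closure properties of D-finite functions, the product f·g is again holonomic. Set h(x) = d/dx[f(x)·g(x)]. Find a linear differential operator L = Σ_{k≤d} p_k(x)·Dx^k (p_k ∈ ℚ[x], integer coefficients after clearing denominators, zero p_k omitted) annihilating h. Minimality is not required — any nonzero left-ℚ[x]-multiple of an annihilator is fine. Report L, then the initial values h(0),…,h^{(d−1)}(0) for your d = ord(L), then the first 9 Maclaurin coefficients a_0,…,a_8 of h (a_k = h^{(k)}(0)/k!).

f: a_k = 0, 12, 0, -18, 0, 81/10, 0, -243/140, 0, …
g: a_k = -2, -2, -8, -14, -38, -80, -194, -434, -1016, …
L₀ := L_f ⊗_s L_g (sym. prod.), ord ≤ 2.
Derive L from L₀ (diff closure).
L = (-15 - 54·x - 135·x^2 + 162·x^3 + 243·x^4) + (6·x + 54·x^2 + 108·x^3)·Dx + (1 - 4·x - 9·x^2 + 18·x^3 + 27·x^4)·Dx^2  (order 2).
h: a_k = -24, -48, -180, -528, -1641, -21726/5, -119373/10, -217164/7, -9066303/112, …
ICs: h(0) = -24, h′(0) = -48.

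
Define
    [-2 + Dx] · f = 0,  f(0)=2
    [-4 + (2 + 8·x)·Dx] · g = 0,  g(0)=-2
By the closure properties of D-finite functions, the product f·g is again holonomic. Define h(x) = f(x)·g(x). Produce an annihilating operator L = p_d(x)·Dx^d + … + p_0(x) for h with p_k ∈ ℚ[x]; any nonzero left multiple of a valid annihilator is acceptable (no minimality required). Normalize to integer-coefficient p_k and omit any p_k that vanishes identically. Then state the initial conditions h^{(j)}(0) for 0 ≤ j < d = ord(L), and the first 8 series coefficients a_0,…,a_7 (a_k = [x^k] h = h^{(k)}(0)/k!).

f: a_k = 2, 4, 4, 8/3, 4/3, 8/15, 8/45, 16/315, …
g: a_k = -2, -4, 4, -8, 20, -56, 168, -528, …
Product ⇒ symmetric product L₀, ord ≤ 1.
L = (-4 - 8·x) + (1 + 4·x)·Dx  (order 1).
h: a_k = -4, -16, -16, -64/3, 32/3, -896/15, 7808/45, -177664/315, …
ICs: h(0) = -4.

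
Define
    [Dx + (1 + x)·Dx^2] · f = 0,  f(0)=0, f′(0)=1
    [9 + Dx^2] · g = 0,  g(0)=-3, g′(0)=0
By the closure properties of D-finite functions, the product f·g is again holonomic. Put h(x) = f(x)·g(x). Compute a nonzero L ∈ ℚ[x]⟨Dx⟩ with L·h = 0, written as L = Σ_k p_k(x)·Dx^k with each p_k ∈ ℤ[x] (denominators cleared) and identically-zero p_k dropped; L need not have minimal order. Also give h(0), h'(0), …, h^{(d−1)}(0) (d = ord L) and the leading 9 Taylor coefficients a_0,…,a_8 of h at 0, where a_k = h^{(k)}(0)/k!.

L = (2493 + 10854·x + 17091·x^2 + 11664·x^3 + 2916·x^4) + (612 + 1908·x + 1944·x^2 + 648·x^3)·Dx + (592 + 2484·x + 3834·x^2 + 2592·x^3 + 648·x^4)·Dx^2 + (68 + 212·x + 216·x^2 + 72·x^3)·Dx^3 + (35 + 142·x + 215·x^2 + 144·x^3 + 36·x^4)·Dx^4  (order 4).
h: a_k = 0, -3, 3/2, 25/2, -6, -249/40, 35/16, 1083/560, -69/80, …
ICs: h(0) = 0, h′(0) = -3, h′′(0) = 3, h′′′(0) = 75.

f: a_k = 0, 1, -1/2, 1/3, -1/4, 1/5, -1/6, 1/7, -1/8, …
g: a_k = -3, 0, 27/2, 0, -81/8, 0, 243/80, 0, -2187/4480, …
f·g: L₀ = L_f ⊗_s L_g, ord ≤ 2·2.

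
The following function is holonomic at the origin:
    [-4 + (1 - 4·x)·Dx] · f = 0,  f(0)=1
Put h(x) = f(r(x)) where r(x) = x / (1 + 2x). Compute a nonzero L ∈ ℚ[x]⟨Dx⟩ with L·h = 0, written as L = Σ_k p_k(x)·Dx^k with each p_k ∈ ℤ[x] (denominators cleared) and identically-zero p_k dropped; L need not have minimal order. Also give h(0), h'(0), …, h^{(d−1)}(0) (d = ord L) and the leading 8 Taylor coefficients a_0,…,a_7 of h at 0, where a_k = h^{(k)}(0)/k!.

f: a_k = 1, 4, 16, 64, 256, 1024, 4096, 16384, …
h₀=f(r): pull back L_f along r ⇒ L₀.
L = 4 + (-1 + 4·x^2)·Dx  (order 1).
h: a_k = 1, 4, 8, 16, 32, 64, 128, 256, …
ICs: h(0) = 1.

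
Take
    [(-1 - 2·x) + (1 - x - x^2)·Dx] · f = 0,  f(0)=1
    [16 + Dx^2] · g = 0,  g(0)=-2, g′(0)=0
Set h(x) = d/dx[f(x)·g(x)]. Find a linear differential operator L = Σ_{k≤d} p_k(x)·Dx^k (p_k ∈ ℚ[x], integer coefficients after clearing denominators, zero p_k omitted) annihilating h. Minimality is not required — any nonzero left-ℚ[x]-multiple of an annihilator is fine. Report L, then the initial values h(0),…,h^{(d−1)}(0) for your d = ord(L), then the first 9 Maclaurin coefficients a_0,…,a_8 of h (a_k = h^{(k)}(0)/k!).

L = (54 - 256·x - 128·x^2 + 256·x^3 + 128·x^4) + (-13 - 10·x + 48·x^2 + 32·x^3)·Dx + (7 - 15·x - 7·x^2 + 16·x^3 + 8·x^4)·Dx^2  (order 2).
h: a_k = -2, 24, 30, 8/3, 160/3, 2044/15, 10514/45, 44384/105, 27158/35, …
ICs: h(0) = -2, h′(0) = 24.

f: a_k = 1, 1, 2, 3, 5, 8, 13, 21, 34, …
g: a_k = -2, 0, 16, 0, -64/3, 0, 512/45, 0, -1024/315, …
Sym-product of L_f,L_g gives L₀ (≤ ord 2).
h₀' ⇒ L via d/dx closure of L₀.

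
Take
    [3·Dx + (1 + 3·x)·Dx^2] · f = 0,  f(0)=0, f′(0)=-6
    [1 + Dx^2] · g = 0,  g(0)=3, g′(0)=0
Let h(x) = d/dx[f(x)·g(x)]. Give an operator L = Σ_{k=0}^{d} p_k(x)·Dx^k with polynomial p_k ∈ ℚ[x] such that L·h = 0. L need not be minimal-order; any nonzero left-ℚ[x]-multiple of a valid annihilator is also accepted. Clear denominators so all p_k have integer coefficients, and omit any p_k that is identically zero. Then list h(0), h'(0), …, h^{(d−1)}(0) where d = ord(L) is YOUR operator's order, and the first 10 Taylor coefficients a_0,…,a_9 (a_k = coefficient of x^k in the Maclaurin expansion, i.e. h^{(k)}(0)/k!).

L = (-8897 - 1764·x - 7722·x^2 - 14364·x^3 - 7533·x^4 + 5832·x^5 + 2916·x^6) + (-3432 - 13248·x - 12420·x^2 - 8100·x^3 + 9720·x^4 + 5832·x^5)·Dx + (-9100 - 3204·x - 11070·x^2 - 17064·x^3 - 6318·x^4 + 11664·x^5 + 5832·x^6)·Dx^2 + (-3432 - 13248·x - 12420·x^2 - 8100·x^3 + 9720·x^4 + 5832·x^5)·Dx^3 + (-203 - 1440·x - 3348·x^2 - 2700·x^3 + 1215·x^4 + 5832·x^5 + 2916·x^6)·Dx^4  (order 4).
h: a_k = -18, 54, -135, 432, -5307/4, 16065/4, -484679/40, 182451/5, -245887281/2240, 147836559/448, …
ICs: h(0) = -18, h′(0) = 54, h′′(0) = -270, h′′′(0) = 2592.

f: a_k = 0, -6, 9, -18, 81/2, -486/5, 243, -4374/7, 6561/4, -4374, …
g: a_k = 3, 0, -3/2, 0, 1/8, 0, -1/240, 0, 1/13440, 0, …
f·g: L₀ = L_f ⊗_s L_g, ord ≤ 2·2.
Differentiate: ansatz ord ≤ ord L₀ ⇒ L.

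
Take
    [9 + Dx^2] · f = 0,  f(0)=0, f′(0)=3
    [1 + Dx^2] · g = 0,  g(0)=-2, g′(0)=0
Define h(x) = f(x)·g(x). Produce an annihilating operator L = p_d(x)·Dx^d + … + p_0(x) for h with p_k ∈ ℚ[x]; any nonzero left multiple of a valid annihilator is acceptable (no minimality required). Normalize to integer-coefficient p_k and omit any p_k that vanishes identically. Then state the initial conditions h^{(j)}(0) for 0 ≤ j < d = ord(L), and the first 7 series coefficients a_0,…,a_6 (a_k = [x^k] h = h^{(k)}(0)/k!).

f: a_k = 0, 3, 0, -9/2, 0, 81/40, 0, …
g: a_k = -2, 0, 1, 0, -1/12, 0, 1/360, …
Sym-product of L_f,L_g gives L₀ (≤ ord 4).
L = 64 + 20·Dx^2 + Dx^4  (order 4).
h: a_k = 0, -6, 0, 12, 0, -44/5, 0, …
ICs: h(0) = 0, h′(0) = -6, h′′(0) = 0, h′′′(0) = 72.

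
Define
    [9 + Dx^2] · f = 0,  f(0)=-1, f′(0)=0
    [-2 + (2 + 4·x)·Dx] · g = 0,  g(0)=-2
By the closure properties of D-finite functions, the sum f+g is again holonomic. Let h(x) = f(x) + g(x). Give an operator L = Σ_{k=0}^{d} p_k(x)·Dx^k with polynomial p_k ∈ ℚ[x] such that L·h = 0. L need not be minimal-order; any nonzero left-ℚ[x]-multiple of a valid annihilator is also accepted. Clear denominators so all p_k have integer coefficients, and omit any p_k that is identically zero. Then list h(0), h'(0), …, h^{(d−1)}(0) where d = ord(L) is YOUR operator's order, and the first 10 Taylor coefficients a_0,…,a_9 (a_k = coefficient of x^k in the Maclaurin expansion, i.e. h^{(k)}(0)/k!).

L = (-54 - 162·x - 162·x^2) + (36 + 234·x + 486·x^2 + 324·x^3)·Dx + (-6 - 18·x - 18·x^2)·Dx^2 + (4 + 26·x + 54·x^2 + 36·x^3)·Dx^3  (order 3).
h: a_k = -3, -2, 11/2, -1, -17/8, -7/4, 291/80, -33/8, 29301/4480, -715/64, …
ICs: h(0) = -3, h′(0) = -2, h′′(0) = 11.

f: a_k = -1, 0, 9/2, 0, -27/8, 0, 81/80, 0, -729/4480, 0, …
g: a_k = -2, -2, 1, -1, 5/4, -7/4, 21/8, -33/8, 429/64, -715/64, …
Sum ⇒ L₀ = lclm(L_f,L_g) in ℚ(x)⟨Dx⟩.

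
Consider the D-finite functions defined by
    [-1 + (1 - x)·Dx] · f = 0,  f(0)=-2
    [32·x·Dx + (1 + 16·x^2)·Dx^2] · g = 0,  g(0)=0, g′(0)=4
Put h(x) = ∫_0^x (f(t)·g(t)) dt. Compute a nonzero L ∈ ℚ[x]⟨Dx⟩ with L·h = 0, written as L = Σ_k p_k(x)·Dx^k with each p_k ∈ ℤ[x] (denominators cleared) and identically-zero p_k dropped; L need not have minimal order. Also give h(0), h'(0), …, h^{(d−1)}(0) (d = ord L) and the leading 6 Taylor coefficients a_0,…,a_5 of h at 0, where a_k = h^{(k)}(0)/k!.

L = 32·x·Dx + (2 - 32·x + 64·x^2)·Dx^2 + (-1 + x - 16·x^2 + 16·x^3)·Dx^3  (order 3).
h: a_k = 0, 0, -4, -8/3, 26/3, 104/15, …
ICs: h(0) = 0, h′(0) = 0, h′′(0) = -8.

f: a_k = -2, -2, -2, -2, -2, -2, …
g: a_k = 0, 4, 0, -64/3, 0, 1024/5, …
Product ⇒ symmetric product L₀, ord ≤ 2.
h=∫h₀ ⇒ L = L₀·Dx.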